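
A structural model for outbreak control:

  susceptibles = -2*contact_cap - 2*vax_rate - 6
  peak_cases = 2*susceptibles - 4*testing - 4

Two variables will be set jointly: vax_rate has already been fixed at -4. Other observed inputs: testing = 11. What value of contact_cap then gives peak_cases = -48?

contact_cap = 1

With vax_rate held at -4:
Substituting into the susceptibles equation gives susceptibles = -2*contact_cap + 2.
Substituting into the peak_cases equation gives peak_cases = -4*contact_cap - 44.
Solve -4*contact_cap - 44 = -48: contact_cap = (-48 + 44) / -4 = 1.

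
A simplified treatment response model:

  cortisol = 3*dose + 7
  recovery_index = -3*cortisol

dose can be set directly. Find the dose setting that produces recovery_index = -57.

dose = 4

Substituting into the recovery_index equation gives recovery_index = -9*dose - 21.
Solve -9*dose - 21 = -57: dose = (-57 + 21) / -9 = 4.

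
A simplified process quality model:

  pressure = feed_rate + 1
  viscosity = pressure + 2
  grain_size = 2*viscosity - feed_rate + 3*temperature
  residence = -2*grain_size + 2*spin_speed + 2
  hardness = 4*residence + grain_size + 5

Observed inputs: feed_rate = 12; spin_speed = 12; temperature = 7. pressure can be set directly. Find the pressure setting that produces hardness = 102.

pressure = -6

Intervening on pressure fixes its value directly, overriding its dependence on feed_rate.
Substituting into the grain_size equation gives grain_size = 2*pressure + 13.
So residence = -4*pressure.
hardness becomes -14*pressure + 18.
Solve -14*pressure + 18 = 102: pressure = (102 - 18) / -14 = -6.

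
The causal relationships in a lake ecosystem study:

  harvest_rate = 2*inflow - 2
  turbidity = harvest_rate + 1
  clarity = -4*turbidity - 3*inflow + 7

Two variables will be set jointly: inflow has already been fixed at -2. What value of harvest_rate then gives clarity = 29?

With inflow held at -2:
Intervening on harvest_rate fixes its value directly, overriding its dependence on inflow.
Substituting into the clarity equation gives clarity = -4*harvest_rate + 9.
Solve -4*harvest_rate + 9 = 29: harvest_rate = (29 - 9) / -4 = -5.

harvest_rate = -5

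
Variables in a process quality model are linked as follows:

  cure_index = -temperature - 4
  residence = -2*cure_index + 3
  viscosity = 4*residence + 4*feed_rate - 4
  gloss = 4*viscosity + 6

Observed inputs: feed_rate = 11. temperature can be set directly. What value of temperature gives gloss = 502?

Substituting into the residence equation gives residence = 2*temperature + 11.
viscosity becomes 8*temperature + 84.
This gives gloss = 32*temperature + 342.
Solve 32*temperature + 342 = 502: temperature = (502 - 342) / 32 = 5.

temperature = 5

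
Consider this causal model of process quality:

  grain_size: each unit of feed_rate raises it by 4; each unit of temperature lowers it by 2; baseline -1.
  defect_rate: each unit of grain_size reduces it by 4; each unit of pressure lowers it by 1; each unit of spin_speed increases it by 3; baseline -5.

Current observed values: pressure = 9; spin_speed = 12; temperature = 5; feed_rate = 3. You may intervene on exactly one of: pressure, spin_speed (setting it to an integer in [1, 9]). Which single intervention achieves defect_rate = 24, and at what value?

Intervening on pressure: with other inputs at their observed values, defect_rate = -pressure + 27. Solving for 24 gives pressure = 3, within [1, 9].
Intervening on spin_speed: defect_rate = 3*spin_speed - 18. Reaching 24 requires spin_speed = 14, outside [1, 9].

set pressure = 3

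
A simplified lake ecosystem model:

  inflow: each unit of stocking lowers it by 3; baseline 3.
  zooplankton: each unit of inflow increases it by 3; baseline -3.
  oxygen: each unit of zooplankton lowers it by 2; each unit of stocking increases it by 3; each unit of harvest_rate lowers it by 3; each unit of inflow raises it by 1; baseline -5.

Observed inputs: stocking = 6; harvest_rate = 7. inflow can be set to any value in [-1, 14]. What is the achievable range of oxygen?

Intervening on inflow fixes its value directly, overriding its dependence on stocking.
Substituting into the oxygen equation gives oxygen = -5*inflow - 2.
Linear in inflow, so extremes are at the endpoints: inflow = -1 gives oxygen = 3; inflow = 14 gives oxygen = -72.

-72 to 3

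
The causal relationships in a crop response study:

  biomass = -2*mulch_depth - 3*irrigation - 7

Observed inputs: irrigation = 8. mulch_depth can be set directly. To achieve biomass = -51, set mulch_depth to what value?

Substituting into the biomass equation gives biomass = -2*mulch_depth - 31.
Solve -2*mulch_depth - 31 = -51: mulch_depth = (-51 + 31) / -2 = 10.

mulch_depth = 10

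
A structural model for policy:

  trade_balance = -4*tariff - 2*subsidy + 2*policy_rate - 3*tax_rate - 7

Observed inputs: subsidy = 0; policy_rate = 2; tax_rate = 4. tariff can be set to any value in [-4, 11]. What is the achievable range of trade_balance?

Substituting into the trade_balance equation gives trade_balance = -4*tariff - 15.
Linear in tariff, so extremes are at the endpoints: tariff = -4 gives trade_balance = 1; tariff = 11 gives trade_balance = -59.

-59 to 1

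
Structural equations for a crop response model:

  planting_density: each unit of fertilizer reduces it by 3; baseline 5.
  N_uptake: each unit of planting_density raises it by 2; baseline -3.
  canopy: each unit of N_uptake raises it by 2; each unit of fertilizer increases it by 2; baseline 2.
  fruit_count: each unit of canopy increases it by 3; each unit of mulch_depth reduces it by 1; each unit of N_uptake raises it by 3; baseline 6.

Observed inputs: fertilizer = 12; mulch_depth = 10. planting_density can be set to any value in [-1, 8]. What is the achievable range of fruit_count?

Intervening on planting_density fixes its value directly, overriding its dependence on fertilizer.
Substituting into the canopy equation gives canopy = 4*planting_density + 20.
So fruit_count = 18*planting_density + 47.
Linear in planting_density, so extremes are at the endpoints: planting_density = -1 gives fruit_count = 29; planting_density = 8 gives fruit_count = 191.

29 to 191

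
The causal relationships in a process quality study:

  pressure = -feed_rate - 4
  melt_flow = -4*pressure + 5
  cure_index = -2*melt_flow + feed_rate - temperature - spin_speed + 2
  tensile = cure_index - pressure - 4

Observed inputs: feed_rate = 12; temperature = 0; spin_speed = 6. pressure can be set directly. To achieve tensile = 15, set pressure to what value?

Intervening on pressure fixes its value directly, overriding its dependence on feed_rate.
Substituting into the cure_index equation gives cure_index = 8*pressure - 2.
So tensile = 7*pressure - 6.
Solve 7*pressure - 6 = 15: pressure = (15 + 6) / 7 = 3.

pressure = 3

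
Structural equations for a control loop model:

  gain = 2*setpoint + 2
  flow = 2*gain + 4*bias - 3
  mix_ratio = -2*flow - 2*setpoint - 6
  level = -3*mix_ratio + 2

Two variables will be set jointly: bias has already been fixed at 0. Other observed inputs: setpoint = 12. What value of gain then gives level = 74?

With bias held at 0:
Intervening on gain fixes its value directly, overriding its dependence on setpoint.
Substituting into the flow equation gives flow = 2*gain - 3.
Substituting into the mix_ratio equation gives mix_ratio = -4*gain - 24.
level becomes 12*gain + 74.
Solve 12*gain + 74 = 74: gain = (74 - 74) / 12 = 0.

gain = 0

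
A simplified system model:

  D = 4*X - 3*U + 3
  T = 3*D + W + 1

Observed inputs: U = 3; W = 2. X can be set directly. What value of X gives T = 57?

X = 6

Substituting into the D equation gives D = 4*X - 6.
So T = 12*X - 15.
Solve 12*X - 15 = 57: X = (57 + 15) / 12 = 6.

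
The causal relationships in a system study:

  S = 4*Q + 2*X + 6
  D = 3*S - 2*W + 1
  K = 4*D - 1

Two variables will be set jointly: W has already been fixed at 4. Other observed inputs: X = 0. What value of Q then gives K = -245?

With W held at 4:
Substituting into the S equation gives S = 4*Q + 6.
D becomes 12*Q + 11.
This gives K = 48*Q + 43.
Solve 48*Q + 43 = -245: Q = (-245 - 43) / 48 = -6.

Q = -6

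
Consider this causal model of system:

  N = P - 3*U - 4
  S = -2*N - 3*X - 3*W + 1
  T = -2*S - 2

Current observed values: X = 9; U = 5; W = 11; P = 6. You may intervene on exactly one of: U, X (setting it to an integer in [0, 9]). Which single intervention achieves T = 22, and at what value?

set X = 2

Intervening on U: T = -12*U + 124. Reaching 22 requires U = 17/2, not an integer.
Intervening on X: with other inputs at their observed values, T = 6*X + 10. Solving for 22 gives X = 2, within [0, 9].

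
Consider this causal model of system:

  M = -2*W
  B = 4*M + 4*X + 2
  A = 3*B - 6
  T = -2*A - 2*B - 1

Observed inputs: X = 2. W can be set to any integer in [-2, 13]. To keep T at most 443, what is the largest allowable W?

Substituting into the B equation gives B = -8*W + 10.
This gives A = -24*W + 24.
So T = 64*W - 69.
Require 64*W - 69 ≤ 443, so W ≤ 8.
The largest integer in [-2, 13] satisfying this is 8.

W = 8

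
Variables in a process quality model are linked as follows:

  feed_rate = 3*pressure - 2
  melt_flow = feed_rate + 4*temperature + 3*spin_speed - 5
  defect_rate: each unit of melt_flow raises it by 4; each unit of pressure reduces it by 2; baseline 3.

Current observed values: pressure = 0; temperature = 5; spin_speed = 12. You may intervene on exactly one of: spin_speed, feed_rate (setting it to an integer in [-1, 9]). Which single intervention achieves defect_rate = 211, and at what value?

set feed_rate = 1

Intervening on spin_speed: defect_rate = 12*spin_speed + 55. Reaching 211 requires spin_speed = 13, outside [-1, 9].
Intervening on feed_rate: with other inputs at their observed values, defect_rate = 4*feed_rate + 207. Solving for 211 gives feed_rate = 1, within [-1, 9].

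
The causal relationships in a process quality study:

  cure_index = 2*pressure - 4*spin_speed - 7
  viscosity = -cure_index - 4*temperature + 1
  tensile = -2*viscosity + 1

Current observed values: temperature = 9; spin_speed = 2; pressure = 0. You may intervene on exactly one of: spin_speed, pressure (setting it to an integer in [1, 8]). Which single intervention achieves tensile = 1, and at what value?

Intervening on spin_speed: with other inputs at their observed values, tensile = -8*spin_speed + 57. Solving for 1 gives spin_speed = 7, within [1, 8].
Intervening on pressure: tensile = 4*pressure + 41. Reaching 1 requires pressure = -10, outside [1, 8].

set spin_speed = 7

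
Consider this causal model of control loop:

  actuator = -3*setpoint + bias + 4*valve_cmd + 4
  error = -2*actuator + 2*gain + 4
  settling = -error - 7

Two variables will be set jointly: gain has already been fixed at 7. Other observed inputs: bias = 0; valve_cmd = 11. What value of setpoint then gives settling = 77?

With gain held at 7:
Substituting into the actuator equation gives actuator = -3*setpoint + 48.
Substituting into the error equation gives error = 6*setpoint - 78.
So settling = -6*setpoint + 71.
Solve -6*setpoint + 71 = 77: setpoint = (77 - 71) / -6 = -1.

setpoint = -1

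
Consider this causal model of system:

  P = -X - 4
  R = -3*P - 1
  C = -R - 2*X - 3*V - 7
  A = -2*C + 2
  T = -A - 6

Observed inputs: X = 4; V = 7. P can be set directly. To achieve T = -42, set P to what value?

P = 6

Intervening on P fixes its value directly, overriding its dependence on X.
Substituting into the C equation gives C = 3*P - 35.
So A = -6*P + 72.
This gives T = 6*P - 78.
Solve 6*P - 78 = -42: P = (-42 + 78) / 6 = 6.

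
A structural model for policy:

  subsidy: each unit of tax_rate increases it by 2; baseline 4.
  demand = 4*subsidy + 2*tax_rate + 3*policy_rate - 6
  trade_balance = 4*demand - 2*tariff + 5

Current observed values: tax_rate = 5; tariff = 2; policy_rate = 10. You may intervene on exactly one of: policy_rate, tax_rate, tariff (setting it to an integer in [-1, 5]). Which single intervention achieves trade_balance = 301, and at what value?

Intervening on policy_rate: with other inputs at their observed values, trade_balance = 12*policy_rate + 241. Solving for 301 gives policy_rate = 5, within [-1, 5].
Intervening on tax_rate: trade_balance = 40*tax_rate + 161. Reaching 301 requires tax_rate = 7/2, not an integer.
Intervening on tariff: trade_balance = -2*tariff + 365. Reaching 301 requires tariff = 32, outside [-1, 5].

set policy_rate = 5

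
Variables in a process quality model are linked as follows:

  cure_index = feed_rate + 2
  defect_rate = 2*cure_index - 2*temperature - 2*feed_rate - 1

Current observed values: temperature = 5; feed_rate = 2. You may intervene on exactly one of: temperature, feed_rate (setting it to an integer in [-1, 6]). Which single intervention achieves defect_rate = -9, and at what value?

set temperature = 6

Intervening on temperature: with other inputs at their observed values, defect_rate = -2*temperature + 3. Solving for -9 gives temperature = 6, within [-1, 6].
Intervening on feed_rate: the paths from feed_rate to defect_rate cancel (net effect zero), leaving defect_rate = -7; -9 is unreachable this way.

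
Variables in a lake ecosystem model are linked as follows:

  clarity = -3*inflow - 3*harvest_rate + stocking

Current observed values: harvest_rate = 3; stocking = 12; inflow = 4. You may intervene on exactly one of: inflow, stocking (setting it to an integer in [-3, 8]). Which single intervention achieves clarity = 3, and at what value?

set inflow = 0

Intervening on inflow: with other inputs at their observed values, clarity = -3*inflow + 3. Solving for 3 gives inflow = 0, within [-3, 8].
Intervening on stocking: clarity = stocking - 21. Reaching 3 requires stocking = 24, outside [-3, 8].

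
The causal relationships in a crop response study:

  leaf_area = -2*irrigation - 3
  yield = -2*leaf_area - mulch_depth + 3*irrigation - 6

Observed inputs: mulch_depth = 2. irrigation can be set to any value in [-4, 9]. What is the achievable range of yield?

Substituting into the yield equation gives yield = 7*irrigation - 2.
Linear in irrigation, so extremes are at the endpoints: irrigation = -4 gives yield = -30; irrigation = 9 gives yield = 61.

-30 to 61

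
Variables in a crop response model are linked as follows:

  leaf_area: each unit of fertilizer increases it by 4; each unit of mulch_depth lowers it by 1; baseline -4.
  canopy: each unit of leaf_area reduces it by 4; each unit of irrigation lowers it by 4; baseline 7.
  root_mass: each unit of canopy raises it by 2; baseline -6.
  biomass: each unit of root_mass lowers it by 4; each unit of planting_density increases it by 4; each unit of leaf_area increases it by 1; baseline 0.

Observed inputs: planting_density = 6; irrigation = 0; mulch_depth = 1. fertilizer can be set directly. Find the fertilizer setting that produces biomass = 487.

Substituting into the leaf_area equation gives leaf_area = 4*fertilizer - 5.
This gives canopy = -16*fertilizer + 27.
Substituting into the root_mass equation gives root_mass = -32*fertilizer + 48.
This gives biomass = 132*fertilizer - 173.
Solve 132*fertilizer - 173 = 487: fertilizer = (487 + 173) / 132 = 5.

fertilizer = 5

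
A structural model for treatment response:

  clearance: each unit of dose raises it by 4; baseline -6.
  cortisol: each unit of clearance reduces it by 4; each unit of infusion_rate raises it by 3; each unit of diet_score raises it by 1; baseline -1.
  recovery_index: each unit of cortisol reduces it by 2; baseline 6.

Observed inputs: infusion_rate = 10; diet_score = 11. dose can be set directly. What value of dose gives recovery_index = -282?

Substituting into the cortisol equation gives cortisol = -16*dose + 64.
So recovery_index = 32*dose - 122.
Solve 32*dose - 122 = -282: dose = (-282 + 122) / 32 = -5.

dose = -5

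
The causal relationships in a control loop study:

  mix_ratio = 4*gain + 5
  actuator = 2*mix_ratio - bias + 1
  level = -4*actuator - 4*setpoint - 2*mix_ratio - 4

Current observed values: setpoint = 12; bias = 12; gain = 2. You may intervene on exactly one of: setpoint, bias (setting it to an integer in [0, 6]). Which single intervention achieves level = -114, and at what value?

set setpoint = 6

Intervening on setpoint: with other inputs at their observed values, level = -4*setpoint - 90. Solving for -114 gives setpoint = 6, within [0, 6].
Intervening on bias: level = 4*bias - 186. Reaching -114 requires bias = 18, outside [0, 6].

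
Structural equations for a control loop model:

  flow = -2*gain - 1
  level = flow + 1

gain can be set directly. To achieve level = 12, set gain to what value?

Substituting into the level equation gives level = -2*gain.
Solve -2*gain = 12: gain = 12 / -2 = -6.

gain = -6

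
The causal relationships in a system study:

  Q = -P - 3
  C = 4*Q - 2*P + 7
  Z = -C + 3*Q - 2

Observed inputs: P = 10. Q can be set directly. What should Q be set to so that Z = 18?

Q = -7

Intervening on Q fixes its value directly, overriding its dependence on P.
Substituting into the C equation gives C = 4*Q - 13.
So Z = -Q + 11.
Solve -Q + 11 = 18: Q = (18 - 11) / -1 = -7.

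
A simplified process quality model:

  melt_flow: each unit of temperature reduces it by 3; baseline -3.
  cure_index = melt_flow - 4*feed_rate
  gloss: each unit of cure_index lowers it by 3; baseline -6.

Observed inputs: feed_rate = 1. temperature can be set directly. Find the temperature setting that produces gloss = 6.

Substituting into the cure_index equation gives cure_index = -3*temperature - 7.
Substituting into the gloss equation gives gloss = 9*temperature + 15.
Solve 9*temperature + 15 = 6: temperature = (6 - 15) / 9 = -1.

temperature = -1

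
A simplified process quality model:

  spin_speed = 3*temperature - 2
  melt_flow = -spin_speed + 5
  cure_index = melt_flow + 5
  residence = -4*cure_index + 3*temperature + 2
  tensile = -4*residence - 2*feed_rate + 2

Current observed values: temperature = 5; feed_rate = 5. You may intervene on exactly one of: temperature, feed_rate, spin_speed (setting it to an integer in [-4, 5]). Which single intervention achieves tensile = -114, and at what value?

Intervening on temperature: tensile = -60*temperature + 176. Reaching -114 requires temperature = 29/6, not an integer.
Intervening on feed_rate: with other inputs at their observed values, tensile = -2*feed_rate - 114. Solving for -114 gives feed_rate = 0, within [-4, 5].
Intervening on spin_speed: tensile = -16*spin_speed + 84. Reaching -114 requires spin_speed = 99/8, not an integer.

set feed_rate = 0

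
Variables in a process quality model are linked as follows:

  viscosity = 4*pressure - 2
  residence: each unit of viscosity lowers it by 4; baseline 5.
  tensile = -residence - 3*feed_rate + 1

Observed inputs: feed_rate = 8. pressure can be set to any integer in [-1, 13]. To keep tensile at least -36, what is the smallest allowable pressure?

pressure = 0

Substituting into the residence equation gives residence = -16*pressure + 13.
So tensile = 16*pressure - 36.
Require 16*pressure - 36 ≥ -36, so pressure ≥ 0.
The smallest integer in [-1, 13] satisfying this is 0.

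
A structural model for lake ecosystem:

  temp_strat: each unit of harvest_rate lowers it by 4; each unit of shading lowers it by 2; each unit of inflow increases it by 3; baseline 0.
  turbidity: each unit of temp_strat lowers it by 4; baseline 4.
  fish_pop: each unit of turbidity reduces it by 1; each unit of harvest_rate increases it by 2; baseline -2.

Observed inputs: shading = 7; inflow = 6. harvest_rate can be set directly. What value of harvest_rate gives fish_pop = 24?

harvest_rate = -1

Substituting into the temp_strat equation gives temp_strat = -4*harvest_rate + 4.
Substituting into the turbidity equation gives turbidity = 16*harvest_rate - 12.
This gives fish_pop = -14*harvest_rate + 10.
Solve -14*harvest_rate + 10 = 24: harvest_rate = (24 - 10) / -14 = -1.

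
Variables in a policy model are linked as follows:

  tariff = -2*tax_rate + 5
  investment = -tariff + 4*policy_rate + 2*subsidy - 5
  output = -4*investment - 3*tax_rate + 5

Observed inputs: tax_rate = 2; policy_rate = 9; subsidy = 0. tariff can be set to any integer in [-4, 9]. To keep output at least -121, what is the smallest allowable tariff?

Intervening on tariff fixes its value directly, overriding its dependence on tax_rate.
Substituting into the investment equation gives investment = -tariff + 31.
output becomes 4*tariff - 125.
Require 4*tariff - 125 ≥ -121, so tariff ≥ 1.
The smallest integer in [-4, 9] satisfying this is 1.

tariff = 1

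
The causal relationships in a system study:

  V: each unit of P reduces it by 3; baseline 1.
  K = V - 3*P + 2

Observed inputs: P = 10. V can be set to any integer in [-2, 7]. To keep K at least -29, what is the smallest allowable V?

V = -1

Intervening on V fixes its value directly, overriding its dependence on P.
Substituting into the K equation gives K = V - 28.
Require V - 28 ≥ -29, so V ≥ -1.
The smallest integer in [-2, 7] satisfying this is -1.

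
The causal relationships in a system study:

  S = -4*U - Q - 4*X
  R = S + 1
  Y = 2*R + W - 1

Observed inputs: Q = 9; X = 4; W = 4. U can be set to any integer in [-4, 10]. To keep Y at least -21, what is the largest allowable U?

Substituting into the S equation gives S = -4*U - 25.
Substituting into the R equation gives R = -4*U - 24.
Substituting into the Y equation gives Y = -8*U - 45.
Require -8*U - 45 ≥ -21, so U ≤ -3.
The largest integer in [-4, 10] satisfying this is -3.

U = -3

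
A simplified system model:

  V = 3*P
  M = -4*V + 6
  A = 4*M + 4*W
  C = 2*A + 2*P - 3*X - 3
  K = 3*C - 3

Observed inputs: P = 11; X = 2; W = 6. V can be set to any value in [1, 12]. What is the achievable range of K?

Intervening on V fixes its value directly, overriding its dependence on P.
Substituting into the A equation gives A = -16*V + 48.
Substituting into the C equation gives C = -32*V + 109.
This gives K = -96*V + 324.
Linear in V, so extremes are at the endpoints: V = 1 gives K = 228; V = 12 gives K = -828.

-828 to 228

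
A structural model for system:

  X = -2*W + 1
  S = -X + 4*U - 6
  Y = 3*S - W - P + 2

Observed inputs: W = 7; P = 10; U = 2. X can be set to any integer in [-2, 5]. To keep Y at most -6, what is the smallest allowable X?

X = -1

Intervening on X fixes its value directly, overriding its dependence on W.
Substituting into the S equation gives S = -X + 2.
Y becomes -3*X - 9.
Require -3*X - 9 ≤ -6, so X ≥ -1.
The smallest integer in [-2, 5] satisfying this is -1.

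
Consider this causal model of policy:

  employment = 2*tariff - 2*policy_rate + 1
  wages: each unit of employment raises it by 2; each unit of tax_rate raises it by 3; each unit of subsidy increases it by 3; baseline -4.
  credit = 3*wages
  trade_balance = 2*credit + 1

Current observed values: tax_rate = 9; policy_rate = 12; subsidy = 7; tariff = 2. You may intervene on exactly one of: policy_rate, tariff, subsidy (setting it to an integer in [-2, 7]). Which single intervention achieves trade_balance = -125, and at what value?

set subsidy = -2

Intervening on policy_rate: trade_balance = -24*policy_rate + 325. Reaching -125 requires policy_rate = 75/4, not an integer.
Intervening on tariff: trade_balance = 24*tariff - 11. Reaching -125 requires tariff = -19/4, not an integer.
Intervening on subsidy: with other inputs at their observed values, trade_balance = 18*subsidy - 89. Solving for -125 gives subsidy = -2, within [-2, 7].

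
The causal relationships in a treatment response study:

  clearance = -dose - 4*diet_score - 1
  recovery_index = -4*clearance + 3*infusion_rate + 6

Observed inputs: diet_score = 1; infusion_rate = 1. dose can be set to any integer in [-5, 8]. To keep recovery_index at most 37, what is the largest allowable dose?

dose = 2

Substituting into the clearance equation gives clearance = -dose - 5.
So recovery_index = 4*dose + 29.
Require 4*dose + 29 ≤ 37, so dose ≤ 2.
The largest integer in [-5, 8] satisfying this is 2.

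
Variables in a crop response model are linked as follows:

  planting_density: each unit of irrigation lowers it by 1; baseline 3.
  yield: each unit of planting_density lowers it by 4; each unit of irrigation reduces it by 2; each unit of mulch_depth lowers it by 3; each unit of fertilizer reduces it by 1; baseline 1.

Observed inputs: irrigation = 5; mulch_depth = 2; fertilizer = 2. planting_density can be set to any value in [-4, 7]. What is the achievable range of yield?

-45 to -1

Intervening on planting_density fixes its value directly, overriding its dependence on irrigation.
Substituting into the yield equation gives yield = -4*planting_density - 17.
Linear in planting_density, so extremes are at the endpoints: planting_density = -4 gives yield = -1; planting_density = 7 gives yield = -45.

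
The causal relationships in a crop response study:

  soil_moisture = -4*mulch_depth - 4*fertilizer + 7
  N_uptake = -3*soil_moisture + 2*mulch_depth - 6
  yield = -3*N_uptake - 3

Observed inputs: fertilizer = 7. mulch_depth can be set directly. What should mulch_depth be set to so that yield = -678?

Substituting into the soil_moisture equation gives soil_moisture = -4*mulch_depth - 21.
N_uptake becomes 14*mulch_depth + 57.
So yield = -42*mulch_depth - 174.
Solve -42*mulch_depth - 174 = -678: mulch_depth = (-678 + 174) / -42 = 12.

mulch_depth = 12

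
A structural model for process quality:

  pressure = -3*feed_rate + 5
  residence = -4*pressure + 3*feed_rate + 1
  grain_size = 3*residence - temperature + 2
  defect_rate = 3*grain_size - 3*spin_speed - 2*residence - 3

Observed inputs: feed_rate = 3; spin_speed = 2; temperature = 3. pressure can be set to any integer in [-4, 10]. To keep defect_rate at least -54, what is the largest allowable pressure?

Intervening on pressure fixes its value directly, overriding its dependence on feed_rate.
Substituting into the residence equation gives residence = -4*pressure + 10.
So grain_size = -12*pressure + 29.
This gives defect_rate = -28*pressure + 58.
Require -28*pressure + 58 ≥ -54, so pressure ≤ 4.
The largest integer in [-4, 10] satisfying this is 4.

pressure = 4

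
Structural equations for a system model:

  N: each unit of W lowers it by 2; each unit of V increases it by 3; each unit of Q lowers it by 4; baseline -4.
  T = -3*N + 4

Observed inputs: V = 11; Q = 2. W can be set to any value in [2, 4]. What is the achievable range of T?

Substituting into the N equation gives N = -2*W + 21.
So T = 6*W - 59.
Linear in W, so extremes are at the endpoints: W = 2 gives T = -47; W = 4 gives T = -35.

-47 to -35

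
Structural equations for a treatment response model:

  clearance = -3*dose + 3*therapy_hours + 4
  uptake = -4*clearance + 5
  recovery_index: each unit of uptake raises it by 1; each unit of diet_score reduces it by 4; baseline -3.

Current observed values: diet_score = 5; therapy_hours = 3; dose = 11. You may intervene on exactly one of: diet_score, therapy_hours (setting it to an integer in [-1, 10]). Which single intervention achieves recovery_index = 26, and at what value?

set therapy_hours = 6

Intervening on diet_score: recovery_index = -4*diet_score + 82. Reaching 26 requires diet_score = 14, outside [-1, 10].
Intervening on therapy_hours: with other inputs at their observed values, recovery_index = -12*therapy_hours + 98. Solving for 26 gives therapy_hours = 6, within [-1, 10].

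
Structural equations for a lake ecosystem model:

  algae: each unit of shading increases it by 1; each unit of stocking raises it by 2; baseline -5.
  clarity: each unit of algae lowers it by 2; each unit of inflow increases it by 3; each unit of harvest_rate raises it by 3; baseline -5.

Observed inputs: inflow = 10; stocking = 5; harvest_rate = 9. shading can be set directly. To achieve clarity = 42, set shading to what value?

Substituting into the algae equation gives algae = shading + 5.
This gives clarity = -2*shading + 42.
Solve -2*shading + 42 = 42: shading = (42 - 42) / -2 = 0.

shading = 0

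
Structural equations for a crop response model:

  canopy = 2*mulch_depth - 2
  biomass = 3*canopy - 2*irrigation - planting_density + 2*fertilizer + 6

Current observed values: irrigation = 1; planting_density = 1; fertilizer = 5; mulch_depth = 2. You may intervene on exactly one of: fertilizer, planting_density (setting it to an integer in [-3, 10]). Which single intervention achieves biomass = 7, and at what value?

set fertilizer = -1

Intervening on fertilizer: with other inputs at their observed values, biomass = 2*fertilizer + 9. Solving for 7 gives fertilizer = -1, within [-3, 10].
Intervening on planting_density: biomass = -planting_density + 20. Reaching 7 requires planting_density = 13, outside [-3, 10].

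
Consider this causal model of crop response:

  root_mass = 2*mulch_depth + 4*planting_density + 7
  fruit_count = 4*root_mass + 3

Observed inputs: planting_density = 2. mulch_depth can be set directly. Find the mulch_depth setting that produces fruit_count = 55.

Substituting into the root_mass equation gives root_mass = 2*mulch_depth + 15.
Substituting into the fruit_count equation gives fruit_count = 8*mulch_depth + 63.
Solve 8*mulch_depth + 63 = 55: mulch_depth = (55 - 63) / 8 = -1.

mulch_depth = -1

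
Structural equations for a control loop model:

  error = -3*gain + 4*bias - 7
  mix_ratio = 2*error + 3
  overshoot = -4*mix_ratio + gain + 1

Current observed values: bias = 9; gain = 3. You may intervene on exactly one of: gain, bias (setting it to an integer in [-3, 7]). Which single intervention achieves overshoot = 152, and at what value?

Intervening on gain: overshoot = 25*gain - 243. Reaching 152 requires gain = 79/5, not an integer.
Intervening on bias: with other inputs at their observed values, overshoot = -32*bias + 120. Solving for 152 gives bias = -1, within [-3, 7].

set bias = -1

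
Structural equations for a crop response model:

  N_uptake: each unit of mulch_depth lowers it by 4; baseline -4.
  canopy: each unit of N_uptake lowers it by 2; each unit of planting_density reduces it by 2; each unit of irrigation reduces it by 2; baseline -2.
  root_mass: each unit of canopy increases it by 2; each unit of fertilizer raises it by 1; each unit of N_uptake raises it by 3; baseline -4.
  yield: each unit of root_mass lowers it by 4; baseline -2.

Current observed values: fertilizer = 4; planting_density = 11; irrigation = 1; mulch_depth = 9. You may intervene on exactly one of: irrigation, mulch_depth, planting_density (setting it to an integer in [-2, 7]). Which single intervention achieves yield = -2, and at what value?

Intervening on irrigation: with other inputs at their observed values, yield = 16*irrigation + 30. Solving for -2 gives irrigation = -2, within [-2, 7].
Intervening on mulch_depth: yield = -16*mulch_depth + 190. Reaching -2 requires mulch_depth = 12, outside [-2, 7].
Intervening on planting_density: yield = 16*planting_density - 130. Reaching -2 requires planting_density = 8, outside [-2, 7].

set irrigation = -2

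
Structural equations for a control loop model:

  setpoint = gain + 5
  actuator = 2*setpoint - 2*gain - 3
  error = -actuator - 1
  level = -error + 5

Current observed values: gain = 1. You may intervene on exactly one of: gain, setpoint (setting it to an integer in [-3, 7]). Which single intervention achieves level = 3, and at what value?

set setpoint = 1

Intervening on gain: the paths from gain to level cancel (net effect zero), leaving level = 13; 3 is unreachable this way.
Intervening on setpoint: with other inputs at their observed values, level = 2*setpoint + 1. Solving for 3 gives setpoint = 1, within [-3, 7].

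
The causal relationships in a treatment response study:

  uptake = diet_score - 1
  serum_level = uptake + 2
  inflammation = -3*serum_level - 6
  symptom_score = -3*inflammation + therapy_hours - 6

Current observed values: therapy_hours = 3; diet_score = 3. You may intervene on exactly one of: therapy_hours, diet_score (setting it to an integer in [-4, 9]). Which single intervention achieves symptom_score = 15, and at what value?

Intervening on therapy_hours: symptom_score = therapy_hours + 48. Reaching 15 requires therapy_hours = -33, outside [-4, 9].
Intervening on diet_score: with other inputs at their observed values, symptom_score = 9*diet_score + 24. Solving for 15 gives diet_score = -1, within [-4, 9].

set diet_score = -1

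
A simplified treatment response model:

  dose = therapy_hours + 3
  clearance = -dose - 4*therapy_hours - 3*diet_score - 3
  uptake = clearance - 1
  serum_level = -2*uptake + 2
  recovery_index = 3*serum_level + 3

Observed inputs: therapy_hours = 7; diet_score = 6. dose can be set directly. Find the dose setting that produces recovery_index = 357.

Intervening on dose fixes its value directly, overriding its dependence on therapy_hours.
Substituting into the clearance equation gives clearance = -dose - 49.
Substituting into the uptake equation gives uptake = -dose - 50.
Substituting into the serum_level equation gives serum_level = 2*dose + 102.
So recovery_index = 6*dose + 309.
Solve 6*dose + 309 = 357: dose = (357 - 309) / 6 = 8.

dose = 8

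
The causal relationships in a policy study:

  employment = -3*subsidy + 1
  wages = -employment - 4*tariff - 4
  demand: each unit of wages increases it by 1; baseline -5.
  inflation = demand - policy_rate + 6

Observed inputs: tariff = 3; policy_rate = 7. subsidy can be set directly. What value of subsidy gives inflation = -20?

Substituting into the wages equation gives wages = 3*subsidy - 17.
This gives demand = 3*subsidy - 22.
inflation becomes 3*subsidy - 23.
Solve 3*subsidy - 23 = -20: subsidy = (-20 + 23) / 3 = 1.

subsidy = 1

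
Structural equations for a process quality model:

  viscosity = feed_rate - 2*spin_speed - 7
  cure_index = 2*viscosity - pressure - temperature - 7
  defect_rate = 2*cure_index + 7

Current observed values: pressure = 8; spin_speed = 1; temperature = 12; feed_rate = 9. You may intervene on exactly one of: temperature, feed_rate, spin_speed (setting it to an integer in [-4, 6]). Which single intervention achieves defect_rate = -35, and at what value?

Intervening on temperature: with other inputs at their observed values, defect_rate = -2*temperature - 23. Solving for -35 gives temperature = 6, within [-4, 6].
Intervening on feed_rate: defect_rate = 4*feed_rate - 83. Reaching -35 requires feed_rate = 12, outside [-4, 6].
Intervening on spin_speed: defect_rate = -8*spin_speed - 39. Reaching -35 requires spin_speed = -1/2, not an integer.

set temperature = 6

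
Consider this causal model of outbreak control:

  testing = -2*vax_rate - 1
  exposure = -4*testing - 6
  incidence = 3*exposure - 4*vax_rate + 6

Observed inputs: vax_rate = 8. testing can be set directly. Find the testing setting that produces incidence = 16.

Intervening on testing fixes its value directly, overriding its dependence on vax_rate.
Substituting into the incidence equation gives incidence = -12*testing - 44.
Solve -12*testing - 44 = 16: testing = (16 + 44) / -12 = -5.

testing = -5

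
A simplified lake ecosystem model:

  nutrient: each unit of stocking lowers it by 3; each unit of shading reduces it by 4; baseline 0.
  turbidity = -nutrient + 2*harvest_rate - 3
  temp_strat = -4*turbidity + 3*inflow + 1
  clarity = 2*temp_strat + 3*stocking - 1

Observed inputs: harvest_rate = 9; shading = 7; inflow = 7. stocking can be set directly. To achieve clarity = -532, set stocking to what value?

stocking = 11

Substituting into the nutrient equation gives nutrient = -3*stocking - 28.
turbidity becomes 3*stocking + 43.
So temp_strat = -12*stocking - 150.
Substituting into the clarity equation gives clarity = -21*stocking - 301.
Solve -21*stocking - 301 = -532: stocking = (-532 + 301) / -21 = 11.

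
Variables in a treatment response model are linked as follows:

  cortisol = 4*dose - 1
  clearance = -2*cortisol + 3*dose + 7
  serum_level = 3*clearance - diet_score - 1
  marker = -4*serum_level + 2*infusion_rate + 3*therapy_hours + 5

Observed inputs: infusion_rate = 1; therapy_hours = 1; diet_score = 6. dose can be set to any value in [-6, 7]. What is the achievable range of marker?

Substituting into the clearance equation gives clearance = -5*dose + 9.
This gives serum_level = -15*dose + 20.
Substituting into the marker equation gives marker = 60*dose - 70.
Linear in dose, so extremes are at the endpoints: dose = -6 gives marker = -430; dose = 7 gives marker = 350.

-430 to 350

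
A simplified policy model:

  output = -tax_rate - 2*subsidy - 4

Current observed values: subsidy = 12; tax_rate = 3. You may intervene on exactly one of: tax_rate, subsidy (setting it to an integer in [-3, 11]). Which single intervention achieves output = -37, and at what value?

Intervening on tax_rate: with other inputs at their observed values, output = -tax_rate - 28. Solving for -37 gives tax_rate = 9, within [-3, 11].
Intervening on subsidy: output = -2*subsidy - 7. Reaching -37 requires subsidy = 15, outside [-3, 11].

set tax_rate = 9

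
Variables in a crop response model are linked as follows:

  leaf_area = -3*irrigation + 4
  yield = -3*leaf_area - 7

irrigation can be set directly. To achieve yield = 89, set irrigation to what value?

Substituting into the yield equation gives yield = 9*irrigation - 19.
Solve 9*irrigation - 19 = 89: irrigation = (89 + 19) / 9 = 12.

irrigation = 12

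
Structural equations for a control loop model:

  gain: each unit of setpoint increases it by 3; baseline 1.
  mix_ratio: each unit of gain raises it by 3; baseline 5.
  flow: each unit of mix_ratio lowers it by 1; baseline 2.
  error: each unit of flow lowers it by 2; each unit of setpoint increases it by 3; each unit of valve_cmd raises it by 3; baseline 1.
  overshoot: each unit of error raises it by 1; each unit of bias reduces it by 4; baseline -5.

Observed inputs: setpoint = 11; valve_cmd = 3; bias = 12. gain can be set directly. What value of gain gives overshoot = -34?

Intervening on gain fixes its value directly, overriding its dependence on setpoint.
Substituting into the flow equation gives flow = -3*gain - 3.
Substituting into the error equation gives error = 6*gain + 49.
Substituting into the overshoot equation gives overshoot = 6*gain - 4.
Solve 6*gain - 4 = -34: gain = (-34 + 4) / 6 = -5.

gain = -5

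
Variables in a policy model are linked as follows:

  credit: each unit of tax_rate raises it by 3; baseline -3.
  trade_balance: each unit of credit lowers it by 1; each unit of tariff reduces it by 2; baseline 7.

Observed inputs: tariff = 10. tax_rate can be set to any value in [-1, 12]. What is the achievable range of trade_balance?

Substituting into the trade_balance equation gives trade_balance = -3*tax_rate - 10.
Linear in tax_rate, so extremes are at the endpoints: tax_rate = -1 gives trade_balance = -7; tax_rate = 12 gives trade_balance = -46.

-46 to -7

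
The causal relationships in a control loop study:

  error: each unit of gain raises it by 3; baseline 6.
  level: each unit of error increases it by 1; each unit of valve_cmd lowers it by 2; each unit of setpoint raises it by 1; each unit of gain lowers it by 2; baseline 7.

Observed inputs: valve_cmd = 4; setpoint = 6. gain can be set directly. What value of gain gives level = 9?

Substituting into the level equation gives level = gain + 11.
Solve gain + 11 = 9: gain = (9 - 11) / 1 = -2.

gain = -2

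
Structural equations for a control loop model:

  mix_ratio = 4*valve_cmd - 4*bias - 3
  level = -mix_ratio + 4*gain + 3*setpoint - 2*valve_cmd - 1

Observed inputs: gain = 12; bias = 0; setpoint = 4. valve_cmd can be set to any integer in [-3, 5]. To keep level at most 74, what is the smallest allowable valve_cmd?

valve_cmd = -2

Substituting into the mix_ratio equation gives mix_ratio = 4*valve_cmd - 3.
This gives level = -6*valve_cmd + 62.
Require -6*valve_cmd + 62 ≤ 74, so valve_cmd ≥ -2.
The smallest integer in [-3, 5] satisfying this is -2.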